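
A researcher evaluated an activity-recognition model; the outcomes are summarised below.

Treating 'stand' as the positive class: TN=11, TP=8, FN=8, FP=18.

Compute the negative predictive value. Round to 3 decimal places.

NPV = TN/(TN+FN) = 11/(11+8) = 0.579

0.579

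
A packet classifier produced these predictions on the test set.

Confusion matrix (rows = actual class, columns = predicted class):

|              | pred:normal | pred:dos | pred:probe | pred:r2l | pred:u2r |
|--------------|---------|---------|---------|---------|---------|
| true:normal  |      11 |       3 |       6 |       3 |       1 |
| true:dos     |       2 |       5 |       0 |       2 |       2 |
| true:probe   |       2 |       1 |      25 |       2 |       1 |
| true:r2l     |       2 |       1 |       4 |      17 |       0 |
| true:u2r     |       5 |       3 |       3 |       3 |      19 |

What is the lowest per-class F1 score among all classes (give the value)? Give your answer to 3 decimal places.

Per-class F1 score (2·TP/(2·TP+FP+FN)):
  normal: TP=11, FP=2+2+2+5=11, FN=3+6+3+1=13 → 22/46 = 0.4783
  dos: TP=5, FP=3+1+1+3=8, FN=2+0+2+2=6 → 10/24 = 0.4167
  probe: TP=25, FP=6+0+4+3=13, FN=2+1+2+1=6 → 50/69 = 0.7246
  r2l: TP=17, FP=3+2+2+3=10, FN=2+1+4+0=7 → 34/51 = 0.6667
  u2r: TP=19, FP=1+2+1+0=4, FN=5+3+3+3=14 → 38/56 = 0.6786
Lowest is class 'dos' with F1 score = 0.417.

0.417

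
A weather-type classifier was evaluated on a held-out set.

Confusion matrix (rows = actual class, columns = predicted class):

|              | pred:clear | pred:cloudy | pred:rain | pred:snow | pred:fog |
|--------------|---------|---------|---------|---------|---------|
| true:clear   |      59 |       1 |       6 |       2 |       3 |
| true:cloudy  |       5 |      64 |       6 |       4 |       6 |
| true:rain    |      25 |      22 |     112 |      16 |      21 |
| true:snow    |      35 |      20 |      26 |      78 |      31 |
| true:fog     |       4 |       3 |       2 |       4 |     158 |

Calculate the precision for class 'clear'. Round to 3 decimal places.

0.461

precision = TP/(TP+FP).
clear: TP=59, FP=5+25+35+4=69 → 59/128 = 0.4609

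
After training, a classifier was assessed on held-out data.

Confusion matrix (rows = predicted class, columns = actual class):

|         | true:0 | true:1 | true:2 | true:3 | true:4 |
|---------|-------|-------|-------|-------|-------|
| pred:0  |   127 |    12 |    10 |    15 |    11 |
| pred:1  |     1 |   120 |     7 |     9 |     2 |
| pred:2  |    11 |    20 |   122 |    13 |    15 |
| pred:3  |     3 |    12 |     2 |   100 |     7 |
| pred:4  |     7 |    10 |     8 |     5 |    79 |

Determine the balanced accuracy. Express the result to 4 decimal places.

0.7516

Balanced accuracy = mean of per-class recall.
  0: recall = 127/149 = 0.85235
  1: recall = 120/174 = 0.68966
  2: recall = 122/149 = 0.81879
  3: recall = 100/142 = 0.70423
  4: recall = 79/114 = 0.69298
Mean = (0.85235 + 0.68966 + 0.81879 + 0.70423 + 0.69298) / 5 = 0.7516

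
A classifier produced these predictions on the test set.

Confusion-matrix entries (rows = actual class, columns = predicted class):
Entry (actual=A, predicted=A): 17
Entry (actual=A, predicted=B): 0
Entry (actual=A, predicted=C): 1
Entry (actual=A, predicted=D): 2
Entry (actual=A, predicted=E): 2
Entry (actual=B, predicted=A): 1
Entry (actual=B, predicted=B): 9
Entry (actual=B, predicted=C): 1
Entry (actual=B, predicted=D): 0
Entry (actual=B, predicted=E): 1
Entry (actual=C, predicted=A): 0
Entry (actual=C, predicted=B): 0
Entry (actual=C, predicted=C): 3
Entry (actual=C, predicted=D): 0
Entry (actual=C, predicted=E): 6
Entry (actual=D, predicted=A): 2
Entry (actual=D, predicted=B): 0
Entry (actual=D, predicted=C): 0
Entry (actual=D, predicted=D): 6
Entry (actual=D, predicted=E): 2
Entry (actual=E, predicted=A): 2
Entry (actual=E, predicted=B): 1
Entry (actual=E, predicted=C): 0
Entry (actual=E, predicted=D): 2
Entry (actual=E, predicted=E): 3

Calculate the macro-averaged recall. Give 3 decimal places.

Per-class recall (TP/(TP+FN)):
  A: TP=17, FN=0+1+2+2=5 → 17/22 = 0.7727
  B: TP=9, FN=1+1+0+1=3 → 9/12 = 0.7500
  C: TP=3, FN=0+0+0+6=6 → 3/9 = 0.3333
  D: TP=6, FN=2+0+0+2=4 → 6/10 = 0.6000
  E: TP=3, FN=2+1+0+2=5 → 3/8 = 0.3750
Macro-recall = mean = (0.7727 + 0.7500 + 0.3333 + 0.6000 + 0.3750) / 5 = 0.566

0.566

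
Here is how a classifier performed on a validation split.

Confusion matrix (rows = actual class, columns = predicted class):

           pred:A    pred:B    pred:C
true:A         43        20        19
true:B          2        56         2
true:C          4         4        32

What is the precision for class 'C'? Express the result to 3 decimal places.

Take TP from the diagonal, FP from the rest of the 'C' prediction marginal, FN from the rest of the 'C' actual marginal.
precision = TP/(TP+FP).
C: TP=32, FP=19+2=21 → 32/53 = 0.6038

0.604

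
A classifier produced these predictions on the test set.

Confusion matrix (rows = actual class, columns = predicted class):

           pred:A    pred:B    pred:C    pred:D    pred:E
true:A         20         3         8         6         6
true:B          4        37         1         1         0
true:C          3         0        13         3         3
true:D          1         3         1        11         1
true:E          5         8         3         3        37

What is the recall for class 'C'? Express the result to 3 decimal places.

0.591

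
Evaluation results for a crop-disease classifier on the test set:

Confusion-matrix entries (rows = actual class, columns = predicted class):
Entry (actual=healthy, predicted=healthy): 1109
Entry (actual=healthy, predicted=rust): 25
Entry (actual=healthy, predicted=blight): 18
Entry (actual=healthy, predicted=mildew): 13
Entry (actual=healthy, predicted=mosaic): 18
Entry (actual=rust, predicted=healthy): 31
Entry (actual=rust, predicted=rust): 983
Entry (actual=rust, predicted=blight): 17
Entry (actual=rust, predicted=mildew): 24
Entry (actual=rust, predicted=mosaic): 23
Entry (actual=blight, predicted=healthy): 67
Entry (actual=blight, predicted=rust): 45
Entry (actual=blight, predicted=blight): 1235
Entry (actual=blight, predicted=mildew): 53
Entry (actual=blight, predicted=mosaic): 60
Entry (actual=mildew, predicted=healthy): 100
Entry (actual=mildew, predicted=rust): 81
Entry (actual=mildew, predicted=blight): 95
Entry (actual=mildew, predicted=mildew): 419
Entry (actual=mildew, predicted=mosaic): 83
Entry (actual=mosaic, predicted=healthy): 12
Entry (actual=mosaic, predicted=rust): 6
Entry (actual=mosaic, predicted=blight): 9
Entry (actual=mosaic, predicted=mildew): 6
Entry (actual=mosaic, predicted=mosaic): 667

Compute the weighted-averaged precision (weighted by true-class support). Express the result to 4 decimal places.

Per-class precision (TP/(TP+FP)):
  healthy: TP=1109, FP=31+67+100+12=210 → 1109/1319 = 0.84079
  rust: TP=983, FP=25+45+81+6=157 → 983/1140 = 0.86228
  blight: TP=1235, FP=18+17+95+9=139 → 1235/1374 = 0.89884
  mildew: TP=419, FP=13+24+53+6=96 → 419/515 = 0.81359
  mosaic: TP=667, FP=18+23+60+83=184 → 667/851 = 0.78378
Weighted-precision = Σ (supportᵢ/N)·precisionᵢ with N=5199: (1183/5199)·0.84079 + (1078/5199)·0.86228 + (1460/5199)·0.89884 + (778/5199)·0.81359 + (700/5199)·0.78378 = 0.8498

0.8498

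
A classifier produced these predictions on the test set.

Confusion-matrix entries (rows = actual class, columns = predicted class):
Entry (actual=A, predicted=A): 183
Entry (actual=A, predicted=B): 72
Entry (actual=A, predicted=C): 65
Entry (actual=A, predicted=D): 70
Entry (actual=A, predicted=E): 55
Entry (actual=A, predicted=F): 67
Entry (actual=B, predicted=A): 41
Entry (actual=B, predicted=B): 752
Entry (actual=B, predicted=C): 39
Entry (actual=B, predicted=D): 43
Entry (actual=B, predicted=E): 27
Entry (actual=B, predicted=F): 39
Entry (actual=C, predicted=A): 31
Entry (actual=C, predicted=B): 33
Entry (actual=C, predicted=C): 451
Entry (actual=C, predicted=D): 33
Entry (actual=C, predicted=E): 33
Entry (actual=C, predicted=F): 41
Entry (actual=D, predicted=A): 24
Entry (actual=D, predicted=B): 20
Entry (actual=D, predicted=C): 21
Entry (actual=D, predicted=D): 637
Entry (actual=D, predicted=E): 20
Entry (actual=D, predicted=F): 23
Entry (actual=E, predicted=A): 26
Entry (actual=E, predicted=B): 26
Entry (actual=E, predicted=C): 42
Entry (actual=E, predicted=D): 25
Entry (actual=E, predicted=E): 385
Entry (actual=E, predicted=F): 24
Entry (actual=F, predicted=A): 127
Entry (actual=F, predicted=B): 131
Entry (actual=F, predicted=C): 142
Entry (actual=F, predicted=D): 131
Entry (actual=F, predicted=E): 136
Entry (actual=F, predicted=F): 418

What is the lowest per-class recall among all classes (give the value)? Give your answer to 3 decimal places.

Per-class recall (TP/(TP+FN)):
  A: TP=183, FN=72+65+70+55+67=329 → 183/512 = 0.3574
  B: TP=752, FN=41+39+43+27+39=189 → 752/941 = 0.7991
  C: TP=451, FN=31+33+33+33+41=171 → 451/622 = 0.7251
  D: TP=637, FN=24+20+21+20+23=108 → 637/745 = 0.8550
  E: TP=385, FN=26+26+42+25+24=143 → 385/528 = 0.7292
  F: TP=418, FN=127+131+142+131+136=667 → 418/1085 = 0.3853
Lowest is class 'A' with recall = 0.357.

0.357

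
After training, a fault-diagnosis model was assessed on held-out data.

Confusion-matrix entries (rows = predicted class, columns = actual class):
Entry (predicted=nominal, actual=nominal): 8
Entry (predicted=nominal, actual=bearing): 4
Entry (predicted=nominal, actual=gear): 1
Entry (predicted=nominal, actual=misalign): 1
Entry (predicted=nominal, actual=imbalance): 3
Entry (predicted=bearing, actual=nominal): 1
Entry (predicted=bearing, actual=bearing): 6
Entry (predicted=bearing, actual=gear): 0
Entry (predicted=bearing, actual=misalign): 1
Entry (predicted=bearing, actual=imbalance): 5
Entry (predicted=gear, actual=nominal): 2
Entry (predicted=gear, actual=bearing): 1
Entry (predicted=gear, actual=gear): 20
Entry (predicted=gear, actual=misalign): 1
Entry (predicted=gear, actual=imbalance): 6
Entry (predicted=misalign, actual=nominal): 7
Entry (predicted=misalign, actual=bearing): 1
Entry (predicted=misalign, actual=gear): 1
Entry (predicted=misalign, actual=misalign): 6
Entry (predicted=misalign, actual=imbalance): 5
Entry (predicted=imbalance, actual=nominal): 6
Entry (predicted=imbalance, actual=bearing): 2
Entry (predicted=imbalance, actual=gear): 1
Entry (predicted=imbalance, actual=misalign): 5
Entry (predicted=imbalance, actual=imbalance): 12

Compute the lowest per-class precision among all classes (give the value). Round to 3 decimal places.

0.300

Per-class precision (TP/(TP+FP)):
  nominal: TP=8, FP=4+1+1+3=9 → 8/17 = 0.4706
  bearing: TP=6, FP=1+0+1+5=7 → 6/13 = 0.4615
  gear: TP=20, FP=2+1+1+6=10 → 20/30 = 0.6667
  misalign: TP=6, FP=7+1+1+5=14 → 6/20 = 0.3000
  imbalance: TP=12, FP=6+2+1+5=14 → 12/26 = 0.4615
Lowest is class 'misalign' with precision = 0.300.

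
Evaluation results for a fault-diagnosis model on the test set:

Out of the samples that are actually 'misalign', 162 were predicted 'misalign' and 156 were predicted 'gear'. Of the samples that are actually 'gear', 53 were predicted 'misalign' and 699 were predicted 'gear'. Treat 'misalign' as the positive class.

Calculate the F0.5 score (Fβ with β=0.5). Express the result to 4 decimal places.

Fβ = (1+β²)·TP / ((1+β²)·TP + β²·FN + FP), with β²=1/4
= 1.25·162 / (1.25·162 + 0.25·156 + 53) = 0.6876

0.6876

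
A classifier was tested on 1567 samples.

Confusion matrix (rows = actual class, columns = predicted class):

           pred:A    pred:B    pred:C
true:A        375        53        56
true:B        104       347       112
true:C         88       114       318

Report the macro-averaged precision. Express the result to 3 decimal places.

Per-class precision (TP/(TP+FP)):
  A: TP=375, FP=104+88=192 → 375/567 = 0.6614
  B: TP=347, FP=53+114=167 → 347/514 = 0.6751
  C: TP=318, FP=56+112=168 → 318/486 = 0.6543
Macro-precision = mean = (0.6614 + 0.6751 + 0.6543) / 3 = 0.664

0.664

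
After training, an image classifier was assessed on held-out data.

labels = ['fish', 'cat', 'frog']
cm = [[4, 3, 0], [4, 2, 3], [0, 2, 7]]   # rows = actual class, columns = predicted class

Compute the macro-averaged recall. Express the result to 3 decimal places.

0.524

Per-class recall (TP/(TP+FN)):
  fish: TP=4, FN=3+0=3 → 4/7 = 0.5714
  cat: TP=2, FN=4+3=7 → 2/9 = 0.2222
  frog: TP=7, FN=0+2=2 → 7/9 = 0.7778
Macro-recall = mean = (0.5714 + 0.2222 + 0.7778) / 3 = 0.524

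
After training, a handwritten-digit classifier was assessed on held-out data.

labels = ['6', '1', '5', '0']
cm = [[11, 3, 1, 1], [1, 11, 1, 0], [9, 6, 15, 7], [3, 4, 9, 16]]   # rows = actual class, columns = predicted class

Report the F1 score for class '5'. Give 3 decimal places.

0.476

Treat '5' as positive and all other classes as negative.
F1 score = 2·TP/(2·TP+FP+FN).
5: TP=15, FP=1+1+9=11, FN=9+6+7=22 → 30/63 = 0.4762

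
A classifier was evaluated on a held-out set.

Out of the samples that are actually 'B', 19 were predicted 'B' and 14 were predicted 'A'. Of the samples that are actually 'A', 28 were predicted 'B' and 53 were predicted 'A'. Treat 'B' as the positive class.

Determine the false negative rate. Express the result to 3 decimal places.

FNR = FN/(FN+TP) = 14/(14+19) = 0.424

0.424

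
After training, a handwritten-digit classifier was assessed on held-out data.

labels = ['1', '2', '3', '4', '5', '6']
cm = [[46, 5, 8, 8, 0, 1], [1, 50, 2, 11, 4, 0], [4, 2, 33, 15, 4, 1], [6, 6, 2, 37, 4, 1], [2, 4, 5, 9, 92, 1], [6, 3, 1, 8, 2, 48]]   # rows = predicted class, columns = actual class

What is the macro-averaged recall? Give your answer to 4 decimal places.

0.7134

Per-class recall (TP/(TP+FN)):
  1: TP=46, FN=1+4+6+2+6=19 → 46/65 = 0.70769
  2: TP=50, FN=5+2+6+4+3=20 → 50/70 = 0.71429
  3: TP=33, FN=8+2+2+5+1=18 → 33/51 = 0.64706
  4: TP=37, FN=8+11+15+9+8=51 → 37/88 = 0.42045
  5: TP=92, FN=0+4+4+4+2=14 → 92/106 = 0.86792
  6: TP=48, FN=1+0+1+1+1=4 → 48/52 = 0.92308
Macro-recall = mean = (0.70769 + 0.71429 + 0.64706 + 0.42045 + 0.86792 + 0.92308) / 6 = 0.7134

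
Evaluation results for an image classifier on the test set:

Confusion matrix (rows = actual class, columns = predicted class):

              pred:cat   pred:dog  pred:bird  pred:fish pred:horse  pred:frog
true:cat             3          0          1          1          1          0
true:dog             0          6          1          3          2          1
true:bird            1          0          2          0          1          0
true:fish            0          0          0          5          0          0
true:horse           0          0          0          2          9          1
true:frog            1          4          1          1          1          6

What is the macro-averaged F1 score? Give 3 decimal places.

Per-class F1 score (2·TP/(2·TP+FP+FN)):
  cat: TP=3, FP=0+1+0+0+1=2, FN=0+1+1+1+0=3 → 6/11 = 0.5455
  dog: TP=6, FP=0+0+0+0+4=4, FN=0+1+3+2+1=7 → 12/23 = 0.5217
  bird: TP=2, FP=1+1+0+0+1=3, FN=1+0+0+1+0=2 → 4/9 = 0.4444
  fish: TP=5, FP=1+3+0+2+1=7, FN=0+0+0+0+0=0 → 10/17 = 0.5882
  horse: TP=9, FP=1+2+1+0+1=5, FN=0+0+0+2+1=3 → 18/26 = 0.6923
  frog: TP=6, FP=0+1+0+0+1=2, FN=1+4+1+1+1=8 → 12/22 = 0.5455
Macro-F1 score = mean = (0.5455 + 0.5217 + 0.4444 + 0.5882 + 0.6923 + 0.5455) / 6 = 0.556

0.556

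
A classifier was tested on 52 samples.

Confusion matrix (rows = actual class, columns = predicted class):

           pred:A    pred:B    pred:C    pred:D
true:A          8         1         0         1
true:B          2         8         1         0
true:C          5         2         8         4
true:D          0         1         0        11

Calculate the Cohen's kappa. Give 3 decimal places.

Observed agreement pₒ = trace/N = 35/52 = 0.6731
Expected agreement pₑ = Σ (rowᵢ·colᵢ)/N² = (10·15 + 11·12 + 19·9 + 12·16)/52² = 0.2385
κ = (pₒ − pₑ)/(1 − pₑ) = (0.6731 − 0.2385)/(1 − 0.2385) = 0.571

0.571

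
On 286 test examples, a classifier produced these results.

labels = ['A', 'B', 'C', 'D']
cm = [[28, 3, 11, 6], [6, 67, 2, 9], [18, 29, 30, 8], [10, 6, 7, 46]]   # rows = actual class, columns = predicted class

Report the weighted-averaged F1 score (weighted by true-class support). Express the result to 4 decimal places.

Per-class F1 score (2·TP/(2·TP+FP+FN)):
  A: TP=28, FP=6+18+10=34, FN=3+11+6=20 → 56/110 = 0.50909
  B: TP=67, FP=3+29+6=38, FN=6+2+9=17 → 134/189 = 0.70899
  C: TP=30, FP=11+2+7=20, FN=18+29+8=55 → 60/135 = 0.44444
  D: TP=46, FP=6+9+8=23, FN=10+6+7=23 → 92/138 = 0.66667
Weighted-F1 score = Σ (supportᵢ/N)·F1 scoreᵢ with N=286: (48/286)·0.50909 + (84/286)·0.70899 + (85/286)·0.44444 + (69/286)·0.66667 = 0.5866

0.5866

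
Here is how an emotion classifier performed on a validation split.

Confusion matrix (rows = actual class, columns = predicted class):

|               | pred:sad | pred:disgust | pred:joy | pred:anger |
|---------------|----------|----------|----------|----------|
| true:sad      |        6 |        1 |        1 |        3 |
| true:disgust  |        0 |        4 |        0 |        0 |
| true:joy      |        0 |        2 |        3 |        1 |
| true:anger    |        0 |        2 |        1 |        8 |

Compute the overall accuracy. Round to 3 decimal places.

0.656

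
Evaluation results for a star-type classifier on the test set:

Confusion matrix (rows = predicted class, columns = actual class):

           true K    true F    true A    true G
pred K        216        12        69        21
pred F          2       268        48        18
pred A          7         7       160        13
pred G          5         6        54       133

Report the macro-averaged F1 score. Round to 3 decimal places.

Per-class F1 score (2·TP/(2·TP+FP+FN)):
  K: TP=216, FP=12+69+21=102, FN=2+7+5=14 → 432/548 = 0.7883
  F: TP=268, FP=2+48+18=68, FN=12+7+6=25 → 536/629 = 0.8521
  A: TP=160, FP=7+7+13=27, FN=69+48+54=171 → 320/518 = 0.6178
  G: TP=133, FP=5+6+54=65, FN=21+18+13=52 → 266/383 = 0.6945
Macro-F1 score = mean = (0.7883 + 0.8521 + 0.6178 + 0.6945) / 4 = 0.738

0.738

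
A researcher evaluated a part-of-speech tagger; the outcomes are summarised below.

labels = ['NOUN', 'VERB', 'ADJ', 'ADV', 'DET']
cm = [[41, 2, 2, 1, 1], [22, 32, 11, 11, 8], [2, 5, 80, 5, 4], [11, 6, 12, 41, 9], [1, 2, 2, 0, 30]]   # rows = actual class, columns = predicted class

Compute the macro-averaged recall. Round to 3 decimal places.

0.693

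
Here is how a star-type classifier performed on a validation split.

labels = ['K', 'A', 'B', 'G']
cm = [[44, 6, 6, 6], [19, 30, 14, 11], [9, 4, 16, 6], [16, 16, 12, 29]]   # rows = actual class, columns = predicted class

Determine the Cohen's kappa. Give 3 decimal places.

Observed agreement pₒ = trace/N = 119/244 = 0.4877
Expected agreement pₑ = Σ (rowᵢ·colᵢ)/N² = (62·88 + 74·56 + 35·48 + 73·52)/244² = 0.2532
κ = (pₒ − pₑ)/(1 − pₑ) = (0.4877 − 0.2532)/(1 − 0.2532) = 0.314

0.314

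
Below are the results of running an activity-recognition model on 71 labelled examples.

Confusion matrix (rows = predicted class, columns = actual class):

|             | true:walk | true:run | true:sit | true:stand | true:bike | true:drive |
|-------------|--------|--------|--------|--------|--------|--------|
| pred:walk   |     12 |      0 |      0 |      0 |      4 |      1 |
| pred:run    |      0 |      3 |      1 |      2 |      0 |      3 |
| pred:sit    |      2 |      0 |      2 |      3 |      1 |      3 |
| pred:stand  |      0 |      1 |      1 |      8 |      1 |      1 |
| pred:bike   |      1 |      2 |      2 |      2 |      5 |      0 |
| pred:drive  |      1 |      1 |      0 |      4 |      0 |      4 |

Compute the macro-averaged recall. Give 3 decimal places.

0.453

Per-class recall (TP/(TP+FN)):
  walk: TP=12, FN=0+2+0+1+1=4 → 12/16 = 0.7500
  run: TP=3, FN=0+0+1+2+1=4 → 3/7 = 0.4286
  sit: TP=2, FN=0+1+1+2+0=4 → 2/6 = 0.3333
  stand: TP=8, FN=0+2+3+2+4=11 → 8/19 = 0.4211
  bike: TP=5, FN=4+0+1+1+0=6 → 5/11 = 0.4545
  drive: TP=4, FN=1+3+3+1+0=8 → 4/12 = 0.3333
Macro-recall = mean = (0.7500 + 0.4286 + 0.3333 + 0.4211 + 0.4545 + 0.3333) / 6 = 0.453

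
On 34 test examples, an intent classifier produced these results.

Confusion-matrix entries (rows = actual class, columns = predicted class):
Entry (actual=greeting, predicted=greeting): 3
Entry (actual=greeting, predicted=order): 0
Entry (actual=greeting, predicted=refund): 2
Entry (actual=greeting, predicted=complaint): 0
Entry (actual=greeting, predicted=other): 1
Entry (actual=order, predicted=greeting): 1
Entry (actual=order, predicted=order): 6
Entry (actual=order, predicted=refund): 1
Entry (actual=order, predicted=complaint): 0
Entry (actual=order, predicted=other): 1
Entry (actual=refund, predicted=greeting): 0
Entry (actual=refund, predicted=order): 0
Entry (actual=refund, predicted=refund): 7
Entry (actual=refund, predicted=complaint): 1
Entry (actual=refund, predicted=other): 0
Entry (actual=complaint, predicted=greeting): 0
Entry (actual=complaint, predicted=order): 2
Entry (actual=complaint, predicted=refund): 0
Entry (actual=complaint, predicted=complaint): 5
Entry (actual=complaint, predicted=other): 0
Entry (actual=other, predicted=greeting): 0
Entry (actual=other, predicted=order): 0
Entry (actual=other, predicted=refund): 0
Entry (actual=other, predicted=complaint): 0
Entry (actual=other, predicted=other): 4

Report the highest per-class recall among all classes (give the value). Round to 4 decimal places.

Per-class recall (TP/(TP+FN)):
  greeting: TP=3, FN=0+2+0+1=3 → 3/6 = 0.50000
  order: TP=6, FN=1+1+0+1=3 → 6/9 = 0.66667
  refund: TP=7, FN=0+0+1+0=1 → 7/8 = 0.87500
  complaint: TP=5, FN=0+2+0+0=2 → 5/7 = 0.71429
  other: TP=4, FN=0+0+0+0=0 → 4/4 = 1.00000
Highest is class 'other' with recall = 1.0000.

1.0000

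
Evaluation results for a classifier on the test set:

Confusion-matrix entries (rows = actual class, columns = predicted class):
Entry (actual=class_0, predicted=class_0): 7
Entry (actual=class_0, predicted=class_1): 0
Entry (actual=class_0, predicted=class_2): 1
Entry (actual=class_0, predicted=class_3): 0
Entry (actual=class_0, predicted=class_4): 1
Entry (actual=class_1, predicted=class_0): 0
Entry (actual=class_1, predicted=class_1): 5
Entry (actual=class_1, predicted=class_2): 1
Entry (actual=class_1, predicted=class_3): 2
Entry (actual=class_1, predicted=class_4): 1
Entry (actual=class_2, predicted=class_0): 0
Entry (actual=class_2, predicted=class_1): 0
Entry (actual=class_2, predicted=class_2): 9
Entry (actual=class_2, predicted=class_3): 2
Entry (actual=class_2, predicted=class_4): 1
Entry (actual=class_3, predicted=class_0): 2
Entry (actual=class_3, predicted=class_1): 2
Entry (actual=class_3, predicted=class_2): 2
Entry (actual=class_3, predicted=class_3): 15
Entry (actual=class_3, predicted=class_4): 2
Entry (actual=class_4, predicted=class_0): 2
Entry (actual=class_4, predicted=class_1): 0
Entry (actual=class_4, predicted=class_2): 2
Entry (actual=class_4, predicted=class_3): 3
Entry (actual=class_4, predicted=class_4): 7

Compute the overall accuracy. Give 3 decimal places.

0.642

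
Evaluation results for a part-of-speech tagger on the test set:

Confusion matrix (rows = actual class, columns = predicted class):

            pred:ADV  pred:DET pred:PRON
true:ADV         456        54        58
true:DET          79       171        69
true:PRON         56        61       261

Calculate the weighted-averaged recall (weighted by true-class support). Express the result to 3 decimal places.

Per-class recall (TP/(TP+FN)):
  ADV: TP=456, FN=54+58=112 → 456/568 = 0.8028
  DET: TP=171, FN=79+69=148 → 171/319 = 0.5361
  PRON: TP=261, FN=56+61=117 → 261/378 = 0.6905
Weighted-recall = Σ (supportᵢ/N)·recallᵢ with N=1265: (568/1265)·0.8028 + (319/1265)·0.5361 + (378/1265)·0.6905 = 0.702

0.702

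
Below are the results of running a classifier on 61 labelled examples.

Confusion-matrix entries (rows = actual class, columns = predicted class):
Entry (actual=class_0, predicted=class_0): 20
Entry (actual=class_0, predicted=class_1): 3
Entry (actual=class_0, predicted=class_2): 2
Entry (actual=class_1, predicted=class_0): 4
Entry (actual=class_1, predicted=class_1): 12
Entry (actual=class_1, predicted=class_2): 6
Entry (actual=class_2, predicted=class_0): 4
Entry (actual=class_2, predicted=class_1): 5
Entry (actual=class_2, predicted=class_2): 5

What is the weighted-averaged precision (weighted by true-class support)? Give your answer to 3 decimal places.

Per-class precision (TP/(TP+FP)):
  class_0: TP=20, FP=4+4=8 → 20/28 = 0.7143
  class_1: TP=12, FP=3+5=8 → 12/20 = 0.6000
  class_2: TP=5, FP=2+6=8 → 5/13 = 0.3846
Weighted-precision = Σ (supportᵢ/N)·precisionᵢ with N=61: (25/61)·0.7143 + (22/61)·0.6000 + (14/61)·0.3846 = 0.597

0.597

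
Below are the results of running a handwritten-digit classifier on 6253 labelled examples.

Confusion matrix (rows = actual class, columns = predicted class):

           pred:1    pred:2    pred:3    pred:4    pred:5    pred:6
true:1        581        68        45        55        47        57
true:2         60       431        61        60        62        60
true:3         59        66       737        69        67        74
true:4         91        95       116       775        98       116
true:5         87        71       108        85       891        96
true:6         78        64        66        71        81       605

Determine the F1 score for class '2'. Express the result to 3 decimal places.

One-vs-rest for '2': TP = diagonal; FP = other classes predicted '2'; FN = '2' predicted as other.
F1 score = 2·TP/(2·TP+FP+FN).
2: TP=431, FP=68+66+95+71+64=364, FN=60+61+60+62+60=303 → 862/1529 = 0.5638

0.564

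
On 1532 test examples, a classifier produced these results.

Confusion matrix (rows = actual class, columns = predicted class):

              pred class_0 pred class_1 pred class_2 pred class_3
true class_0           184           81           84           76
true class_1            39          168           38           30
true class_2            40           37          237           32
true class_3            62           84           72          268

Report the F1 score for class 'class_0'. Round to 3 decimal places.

Take TP from the diagonal, FP from the rest of the 'class_0' prediction marginal, FN from the rest of the 'class_0' actual marginal.
F1 score = 2·TP/(2·TP+FP+FN).
class_0: TP=184, FP=39+40+62=141, FN=81+84+76=241 → 368/750 = 0.4907

0.491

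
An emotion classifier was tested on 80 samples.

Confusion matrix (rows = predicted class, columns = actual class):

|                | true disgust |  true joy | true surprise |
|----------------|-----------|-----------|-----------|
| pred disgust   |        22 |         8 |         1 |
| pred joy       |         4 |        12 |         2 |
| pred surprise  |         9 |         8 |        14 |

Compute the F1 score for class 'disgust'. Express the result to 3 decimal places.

Treat 'disgust' as positive and all other classes as negative.
F1 score = 2·TP/(2·TP+FP+FN).
disgust: TP=22, FP=8+1=9, FN=4+9=13 → 44/66 = 0.6667

0.667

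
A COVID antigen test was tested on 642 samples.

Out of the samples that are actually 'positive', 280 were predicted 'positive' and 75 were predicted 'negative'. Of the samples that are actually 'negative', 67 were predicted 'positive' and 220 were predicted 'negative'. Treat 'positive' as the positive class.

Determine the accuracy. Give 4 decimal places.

0.7788

Accuracy = (TP+TN)/N = (280+220)/642 = 0.7788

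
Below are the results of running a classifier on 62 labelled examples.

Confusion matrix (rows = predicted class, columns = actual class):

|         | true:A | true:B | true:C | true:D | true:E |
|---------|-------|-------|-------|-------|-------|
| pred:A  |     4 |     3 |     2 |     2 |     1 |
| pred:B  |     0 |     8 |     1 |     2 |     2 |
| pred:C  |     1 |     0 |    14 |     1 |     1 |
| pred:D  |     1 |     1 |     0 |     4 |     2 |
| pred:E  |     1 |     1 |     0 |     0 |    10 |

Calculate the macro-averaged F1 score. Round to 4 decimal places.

0.6090

Per-class F1 score (2·TP/(2·TP+FP+FN)):
  A: TP=4, FP=3+2+2+1=8, FN=0+1+1+1=3 → 8/19 = 0.42105
  B: TP=8, FP=0+1+2+2=5, FN=3+0+1+1=5 → 16/26 = 0.61538
  C: TP=14, FP=1+0+1+1=3, FN=2+1+0+0=3 → 28/34 = 0.82353
  D: TP=4, FP=1+1+0+2=4, FN=2+2+1+0=5 → 8/17 = 0.47059
  E: TP=10, FP=1+1+0+0=2, FN=1+2+1+2=6 → 20/28 = 0.71429
Macro-F1 score = mean = (0.42105 + 0.61538 + 0.82353 + 0.47059 + 0.71429) / 5 = 0.6090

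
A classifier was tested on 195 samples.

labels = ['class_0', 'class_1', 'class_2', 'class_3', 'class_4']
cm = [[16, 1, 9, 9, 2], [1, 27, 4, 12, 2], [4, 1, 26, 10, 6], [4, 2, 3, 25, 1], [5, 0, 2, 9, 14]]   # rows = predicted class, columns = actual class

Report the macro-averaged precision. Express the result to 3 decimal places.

0.551

Per-class precision (TP/(TP+FP)):
  class_0: TP=16, FP=1+9+9+2=21 → 16/37 = 0.4324
  class_1: TP=27, FP=1+4+12+2=19 → 27/46 = 0.5870
  class_2: TP=26, FP=4+1+10+6=21 → 26/47 = 0.5532
  class_3: TP=25, FP=4+2+3+1=10 → 25/35 = 0.7143
  class_4: TP=14, FP=5+0+2+9=16 → 14/30 = 0.4667
Macro-precision = mean = (0.4324 + 0.5870 + 0.5532 + 0.7143 + 0.4667) / 5 = 0.551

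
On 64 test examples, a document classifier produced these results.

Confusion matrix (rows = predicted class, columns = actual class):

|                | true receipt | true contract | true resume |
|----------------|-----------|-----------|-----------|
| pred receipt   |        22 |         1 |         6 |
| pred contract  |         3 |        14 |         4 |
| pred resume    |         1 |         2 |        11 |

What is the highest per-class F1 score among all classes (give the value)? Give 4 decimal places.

Per-class F1 score (2·TP/(2·TP+FP+FN)):
  receipt: TP=22, FP=1+6=7, FN=3+1=4 → 44/55 = 0.80000
  contract: TP=14, FP=3+4=7, FN=1+2=3 → 28/38 = 0.73684
  resume: TP=11, FP=1+2=3, FN=6+4=10 → 22/35 = 0.62857
Highest is class 'receipt' with F1 score = 0.8000.

0.8000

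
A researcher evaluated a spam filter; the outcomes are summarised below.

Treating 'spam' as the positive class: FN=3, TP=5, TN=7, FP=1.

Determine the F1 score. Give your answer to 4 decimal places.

Precision = TP/(TP+FP) = 5/6 = 0.8333
Recall = TP/(TP+FN) = 5/8 = 0.6250
F1 = 2·TP/(2·TP+FP+FN) = 10/14 = 0.7143

0.7143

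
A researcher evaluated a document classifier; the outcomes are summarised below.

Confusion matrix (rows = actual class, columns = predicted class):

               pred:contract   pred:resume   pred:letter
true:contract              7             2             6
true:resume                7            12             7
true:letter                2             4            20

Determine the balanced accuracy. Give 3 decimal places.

0.566

Balanced accuracy = mean of per-class recall.
  contract: recall = 7/15 = 0.4667
  resume: recall = 12/26 = 0.4615
  letter: recall = 20/26 = 0.7692
Mean = (0.4667 + 0.4615 + 0.7692) / 3 = 0.566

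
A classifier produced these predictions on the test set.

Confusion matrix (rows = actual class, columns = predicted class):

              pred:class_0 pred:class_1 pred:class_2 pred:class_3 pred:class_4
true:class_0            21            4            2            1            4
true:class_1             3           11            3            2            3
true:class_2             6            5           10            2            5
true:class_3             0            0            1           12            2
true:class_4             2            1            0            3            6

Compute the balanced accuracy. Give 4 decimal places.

0.5627

Balanced accuracy = mean of per-class recall.
  class_0: recall = 21/32 = 0.65625
  class_1: recall = 11/22 = 0.50000
  class_2: recall = 10/28 = 0.35714
  class_3: recall = 12/15 = 0.80000
  class_4: recall = 6/12 = 0.50000
Mean = (0.65625 + 0.50000 + 0.35714 + 0.80000 + 0.50000) / 5 = 0.5627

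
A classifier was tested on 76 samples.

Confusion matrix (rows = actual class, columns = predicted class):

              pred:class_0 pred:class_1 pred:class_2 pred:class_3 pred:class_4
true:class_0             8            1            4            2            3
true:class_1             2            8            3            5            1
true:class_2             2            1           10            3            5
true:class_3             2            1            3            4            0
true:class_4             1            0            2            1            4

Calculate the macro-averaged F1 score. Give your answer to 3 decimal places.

Per-class F1 score (2·TP/(2·TP+FP+FN)):
  class_0: TP=8, FP=2+2+2+1=7, FN=1+4+2+3=10 → 16/33 = 0.4848
  class_1: TP=8, FP=1+1+1+0=3, FN=2+3+5+1=11 → 16/30 = 0.5333
  class_2: TP=10, FP=4+3+3+2=12, FN=2+1+3+5=11 → 20/43 = 0.4651
  class_3: TP=4, FP=2+5+3+1=11, FN=2+1+3+0=6 → 8/25 = 0.3200
  class_4: TP=4, FP=3+1+5+0=9, FN=1+0+2+1=4 → 8/21 = 0.3810
Macro-F1 score = mean = (0.4848 + 0.5333 + 0.4651 + 0.3200 + 0.3810) / 5 = 0.437

0.437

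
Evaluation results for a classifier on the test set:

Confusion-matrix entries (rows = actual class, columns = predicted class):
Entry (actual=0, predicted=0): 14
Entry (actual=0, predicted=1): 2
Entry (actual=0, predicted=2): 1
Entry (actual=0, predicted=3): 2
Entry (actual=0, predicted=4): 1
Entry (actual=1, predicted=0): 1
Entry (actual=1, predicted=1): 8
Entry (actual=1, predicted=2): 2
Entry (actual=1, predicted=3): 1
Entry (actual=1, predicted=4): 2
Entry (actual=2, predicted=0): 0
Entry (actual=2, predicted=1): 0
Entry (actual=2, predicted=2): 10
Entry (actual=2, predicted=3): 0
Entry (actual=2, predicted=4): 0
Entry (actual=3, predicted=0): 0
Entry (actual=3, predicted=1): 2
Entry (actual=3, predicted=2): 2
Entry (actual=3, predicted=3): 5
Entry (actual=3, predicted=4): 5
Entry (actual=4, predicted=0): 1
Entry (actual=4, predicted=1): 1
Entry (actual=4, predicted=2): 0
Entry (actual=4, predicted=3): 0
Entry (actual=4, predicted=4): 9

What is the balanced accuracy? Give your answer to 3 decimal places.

0.689

Balanced accuracy = mean of per-class recall.
  0: recall = 14/20 = 0.7000
  1: recall = 8/14 = 0.5714
  2: recall = 10/10 = 1.0000
  3: recall = 5/14 = 0.3571
  4: recall = 9/11 = 0.8182
Mean = (0.7000 + 0.5714 + 1.0000 + 0.3571 + 0.8182) / 5 = 0.689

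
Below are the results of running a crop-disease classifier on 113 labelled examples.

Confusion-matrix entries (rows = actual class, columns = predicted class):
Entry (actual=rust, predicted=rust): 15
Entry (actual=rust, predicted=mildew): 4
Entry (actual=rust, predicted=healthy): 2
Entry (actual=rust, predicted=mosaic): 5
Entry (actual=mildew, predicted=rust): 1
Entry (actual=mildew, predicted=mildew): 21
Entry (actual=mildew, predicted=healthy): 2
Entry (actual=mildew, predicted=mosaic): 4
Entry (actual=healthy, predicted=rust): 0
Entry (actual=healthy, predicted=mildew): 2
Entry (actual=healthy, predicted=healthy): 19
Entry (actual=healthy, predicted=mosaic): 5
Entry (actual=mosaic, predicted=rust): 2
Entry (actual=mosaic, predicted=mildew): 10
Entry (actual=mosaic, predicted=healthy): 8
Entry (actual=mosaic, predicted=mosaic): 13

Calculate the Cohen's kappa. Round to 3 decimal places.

Observed agreement pₒ = trace/N = 68/113 = 0.6018
Expected agreement pₑ = Σ (rowᵢ·colᵢ)/N² = (26·18 + 28·37 + 26·31 + 33·27)/113² = 0.2507
κ = (pₒ − pₑ)/(1 − pₑ) = (0.6018 − 0.2507)/(1 − 0.2507) = 0.469

0.469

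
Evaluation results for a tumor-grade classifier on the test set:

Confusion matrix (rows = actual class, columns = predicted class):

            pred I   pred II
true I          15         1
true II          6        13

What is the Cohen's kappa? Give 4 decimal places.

0.6067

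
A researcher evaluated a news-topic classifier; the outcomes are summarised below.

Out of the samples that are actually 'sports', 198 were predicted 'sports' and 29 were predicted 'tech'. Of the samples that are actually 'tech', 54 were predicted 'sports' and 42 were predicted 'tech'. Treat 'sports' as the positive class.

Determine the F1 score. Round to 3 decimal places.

0.827

Precision = TP/(TP+FP) = 198/252 = 0.7857
Recall = TP/(TP+FN) = 198/227 = 0.8722
F1 = 2·TP/(2·TP+FP+FN) = 396/479 = 0.827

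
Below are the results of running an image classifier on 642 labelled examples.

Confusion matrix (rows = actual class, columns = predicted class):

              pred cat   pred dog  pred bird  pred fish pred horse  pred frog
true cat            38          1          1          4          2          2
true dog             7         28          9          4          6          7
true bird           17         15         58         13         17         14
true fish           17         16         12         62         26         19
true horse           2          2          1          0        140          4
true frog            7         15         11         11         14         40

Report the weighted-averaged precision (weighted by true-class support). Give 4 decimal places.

Per-class precision (TP/(TP+FP)):
  cat: TP=38, FP=7+17+17+2+7=50 → 38/88 = 0.43182
  dog: TP=28, FP=1+15+16+2+15=49 → 28/77 = 0.36364
  bird: TP=58, FP=1+9+12+1+11=34 → 58/92 = 0.63043
  fish: TP=62, FP=4+4+13+0+11=32 → 62/94 = 0.65957
  horse: TP=140, FP=2+6+17+26+14=65 → 140/205 = 0.68293
  frog: TP=40, FP=2+7+14+19+4=46 → 40/86 = 0.46512
Weighted-precision = Σ (supportᵢ/N)·precisionᵢ with N=642: (48/642)·0.43182 + (61/642)·0.36364 + (134/642)·0.63043 + (152/642)·0.65957 + (149/642)·0.68293 + (98/642)·0.46512 = 0.5841

0.5841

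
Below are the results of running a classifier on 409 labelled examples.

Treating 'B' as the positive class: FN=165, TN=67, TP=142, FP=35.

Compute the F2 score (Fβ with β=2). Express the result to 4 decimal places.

0.5053

Fβ = (1+β²)·TP / ((1+β²)·TP + β²·FN + FP), with β²=4
= 5·142 / (5·142 + 4·165 + 35) = 0.5053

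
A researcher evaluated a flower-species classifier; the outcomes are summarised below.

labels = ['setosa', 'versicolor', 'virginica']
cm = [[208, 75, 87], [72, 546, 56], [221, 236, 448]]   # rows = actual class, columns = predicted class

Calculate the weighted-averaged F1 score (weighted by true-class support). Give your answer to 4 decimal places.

0.6154

Per-class F1 score (2·TP/(2·TP+FP+FN)):
  setosa: TP=208, FP=72+221=293, FN=75+87=162 → 416/871 = 0.47761
  versicolor: TP=546, FP=75+236=311, FN=72+56=128 → 1092/1531 = 0.71326
  virginica: TP=448, FP=87+56=143, FN=221+236=457 → 896/1496 = 0.59893
Weighted-F1 score = Σ (supportᵢ/N)·F1 scoreᵢ with N=1949: (370/1949)·0.47761 + (674/1949)·0.71326 + (905/1949)·0.59893 = 0.6154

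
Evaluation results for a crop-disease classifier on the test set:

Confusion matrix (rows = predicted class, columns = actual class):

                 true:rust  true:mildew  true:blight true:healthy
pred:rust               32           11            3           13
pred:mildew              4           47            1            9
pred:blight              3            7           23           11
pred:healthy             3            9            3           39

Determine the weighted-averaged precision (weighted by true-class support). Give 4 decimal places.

0.6765

Per-class precision (TP/(TP+FP)):
  rust: TP=32, FP=11+3+13=27 → 32/59 = 0.54237
  mildew: TP=47, FP=4+1+9=14 → 47/61 = 0.77049
  blight: TP=23, FP=3+7+11=21 → 23/44 = 0.52273
  healthy: TP=39, FP=3+9+3=15 → 39/54 = 0.72222
Weighted-precision = Σ (supportᵢ/N)·precisionᵢ with N=218: (42/218)·0.54237 + (74/218)·0.77049 + (30/218)·0.52273 + (72/218)·0.72222 = 0.6765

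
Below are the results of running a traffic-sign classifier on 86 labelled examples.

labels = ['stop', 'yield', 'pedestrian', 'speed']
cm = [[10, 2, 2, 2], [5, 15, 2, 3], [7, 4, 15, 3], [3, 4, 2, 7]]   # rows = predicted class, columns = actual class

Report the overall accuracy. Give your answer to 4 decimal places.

Accuracy = trace / total = (10+15+15+7=47) / 86 = 47/86 = 0.5465

0.5465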